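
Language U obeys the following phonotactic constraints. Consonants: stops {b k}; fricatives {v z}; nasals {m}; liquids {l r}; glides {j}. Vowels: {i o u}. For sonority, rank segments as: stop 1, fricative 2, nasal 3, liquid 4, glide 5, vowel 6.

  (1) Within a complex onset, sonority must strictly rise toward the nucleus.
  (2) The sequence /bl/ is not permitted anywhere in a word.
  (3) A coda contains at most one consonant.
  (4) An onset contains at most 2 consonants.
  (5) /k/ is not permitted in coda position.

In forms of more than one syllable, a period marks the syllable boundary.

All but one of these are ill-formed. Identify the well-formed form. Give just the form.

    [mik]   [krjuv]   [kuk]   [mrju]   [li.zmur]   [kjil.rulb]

[li.zmur]

[mik] — violates constraint 5: syllable 1 coda contains /k/ → ill-formed
[krjuv] — violates constraint 4: syllable 1 onset /krj/ has 3 consonants (> 2) → ill-formed
[kuk] — violates constraint 5: syllable 1 coda contains /k/ → ill-formed
[mrju] — violates constraint 4: syllable 1 onset /mrj/ has 3 consonants (> 2) → ill-formed
[li.zmur] — σ1 onset /l/, coda /∅/ ok; σ2 onset /zm/ (2→3 rises), coda /r/ ok → well-formed
[kjil.rulb] — violates constraint 3: syllable 2 coda /lb/ has 2 consonants (> 1) → ill-formed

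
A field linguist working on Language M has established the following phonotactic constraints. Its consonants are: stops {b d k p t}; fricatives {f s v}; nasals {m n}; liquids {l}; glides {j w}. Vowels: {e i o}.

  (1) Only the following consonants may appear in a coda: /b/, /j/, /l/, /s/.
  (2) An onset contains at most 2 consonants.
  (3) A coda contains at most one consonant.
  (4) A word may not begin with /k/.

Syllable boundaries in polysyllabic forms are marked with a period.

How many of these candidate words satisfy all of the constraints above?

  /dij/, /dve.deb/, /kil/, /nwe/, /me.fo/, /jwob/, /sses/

/dij/ — σ1 onset /d/, coda /j/ ok → licit
/dve.deb/ — σ1 onset /dv/ (2C), coda /∅/ ok; σ2 onset /d/, coda /b/ ok → licit
/kil/ — violates constraint 4: word begins with /k/ → illicit
/nwe/ — σ1 onset /nw/ (2C), coda /∅/ ok → licit
/me.fo/ — σ1 onset /m/, coda /∅/ ok; σ2 onset /f/, coda /∅/ ok → licit
/jwob/ — σ1 onset /jw/ (2C), coda /b/ ok → licit
/sses/ — σ1 onset /ss/ (2C), coda /s/ ok → licit
Licit: /dij/, /dve.deb/, /nwe/, /me.fo/, /jwob/, /sses/ → 6.

6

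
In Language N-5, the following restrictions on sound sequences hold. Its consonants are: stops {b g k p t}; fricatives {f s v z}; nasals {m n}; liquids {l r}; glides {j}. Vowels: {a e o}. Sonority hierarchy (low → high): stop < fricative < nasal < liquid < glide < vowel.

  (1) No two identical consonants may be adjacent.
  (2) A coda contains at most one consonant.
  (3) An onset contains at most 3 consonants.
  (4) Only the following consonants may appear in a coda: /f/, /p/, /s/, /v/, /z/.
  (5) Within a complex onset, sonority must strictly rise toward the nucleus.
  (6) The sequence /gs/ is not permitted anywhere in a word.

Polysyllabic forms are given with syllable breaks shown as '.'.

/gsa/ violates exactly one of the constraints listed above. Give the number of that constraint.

/gsa/: contains banned sequence /gs/.
This is a violation of constraint 6: "The sequence /gs/ is not permitted anywhere in a word."
The remaining constraints (1, 2, 3, 4, 5) are satisfied.

6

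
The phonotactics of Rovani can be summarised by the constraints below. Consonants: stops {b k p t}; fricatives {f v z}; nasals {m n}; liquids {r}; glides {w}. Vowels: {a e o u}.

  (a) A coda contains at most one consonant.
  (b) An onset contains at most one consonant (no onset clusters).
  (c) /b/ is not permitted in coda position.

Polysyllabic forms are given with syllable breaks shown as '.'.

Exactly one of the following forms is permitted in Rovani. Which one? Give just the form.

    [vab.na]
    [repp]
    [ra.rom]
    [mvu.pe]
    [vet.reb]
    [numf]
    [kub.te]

[ra.rom]

[vab.na] — violates constraint (c): syllable 1 coda contains /b/ → not permitted
[repp] — violates constraint (a): syllable 1 coda /pp/ has 2 consonants (> 1) → not permitted
[ra.rom] — σ1 onset /r/, coda /∅/ ok; σ2 onset /r/, coda /m/ ok → permitted
[mvu.pe] — violates constraint (b): syllable 1 onset /mv/ has 2 consonants (> 1) → not permitted
[vet.reb] — violates constraint (c): syllable 2 coda contains /b/ → not permitted
[numf] — violates constraint (a): syllable 1 coda /mf/ has 2 consonants (> 1) → not permitted
[kub.te] — violates constraint (c): syllable 1 coda contains /b/ → not permitted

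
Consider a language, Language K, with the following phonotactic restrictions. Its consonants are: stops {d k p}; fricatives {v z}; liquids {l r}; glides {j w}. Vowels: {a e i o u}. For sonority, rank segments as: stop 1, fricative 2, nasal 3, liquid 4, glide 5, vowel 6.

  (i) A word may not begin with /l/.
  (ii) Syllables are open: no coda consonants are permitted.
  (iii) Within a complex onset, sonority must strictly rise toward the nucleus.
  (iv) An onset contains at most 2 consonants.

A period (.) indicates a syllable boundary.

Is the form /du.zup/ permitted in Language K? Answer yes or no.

no

/du.zup/ — violates constraint (ii): syllable 2 coda /p/ has 1 consonant (> 0) → not permitted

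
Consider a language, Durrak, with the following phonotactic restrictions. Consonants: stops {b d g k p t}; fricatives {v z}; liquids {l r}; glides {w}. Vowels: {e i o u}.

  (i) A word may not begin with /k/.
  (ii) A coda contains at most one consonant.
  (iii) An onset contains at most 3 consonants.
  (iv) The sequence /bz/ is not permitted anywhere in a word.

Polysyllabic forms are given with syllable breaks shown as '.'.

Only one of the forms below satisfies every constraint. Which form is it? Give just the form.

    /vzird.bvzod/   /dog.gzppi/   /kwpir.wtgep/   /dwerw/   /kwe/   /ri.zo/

/vzird.bvzod/ — violates constraint (ii): syllable 1 coda /rd/ has 2 consonants (> 1) → ill-formed
/dog.gzppi/ — violates constraint (iii): syllable 2 onset /gzpp/ has 4 consonants (> 3) → ill-formed
/kwpir.wtgep/ — violates constraint (i): word begins with /k/ → ill-formed
/dwerw/ — violates constraint (ii): syllable 1 coda /rw/ has 2 consonants (> 1) → ill-formed
/kwe/ — violates constraint (i): word begins with /k/ → ill-formed
/ri.zo/ — σ1 onset /r/, coda /∅/ ok; σ2 onset /z/, coda /∅/ ok → well-formed

/ri.zo/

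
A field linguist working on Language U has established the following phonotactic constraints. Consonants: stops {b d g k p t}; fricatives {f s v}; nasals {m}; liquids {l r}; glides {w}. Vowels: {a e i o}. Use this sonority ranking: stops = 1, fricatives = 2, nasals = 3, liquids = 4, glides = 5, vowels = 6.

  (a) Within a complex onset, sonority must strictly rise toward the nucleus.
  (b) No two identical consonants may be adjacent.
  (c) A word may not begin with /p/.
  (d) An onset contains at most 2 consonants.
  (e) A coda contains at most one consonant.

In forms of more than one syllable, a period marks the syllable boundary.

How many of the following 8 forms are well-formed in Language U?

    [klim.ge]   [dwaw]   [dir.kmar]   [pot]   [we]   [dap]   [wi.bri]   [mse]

[klim.ge] — σ1 onset /kl/ (1→4 rises), coda /m/ ok; σ2 onset /g/, coda /∅/ ok → well-formed
[dwaw] — σ1 onset /dw/ (1→5 rises), coda /w/ ok → well-formed
[dir.kmar] — σ1 onset /d/, coda /r/ ok; σ2 onset /km/ (1→3 rises), coda /r/ ok → well-formed
[pot] — violates constraint (c): word begins with /p/ → ill-formed
[we] — σ1 onset /w/, coda /∅/ ok → well-formed
[dap] — σ1 onset /d/, coda /p/ ok → well-formed
[wi.bri] — σ1 onset /w/, coda /∅/ ok; σ2 onset /br/ (1→4 rises), coda /∅/ ok → well-formed
[mse] — violates constraint (a): syllable 1 onset /ms/: /m/ (nasal, 3) → /s/ (fricative, 2) does not rise → ill-formed
Well-formed: [klim.ge], [dwaw], [dir.kmar], [we], [dap], [wi.bri] → 6.

6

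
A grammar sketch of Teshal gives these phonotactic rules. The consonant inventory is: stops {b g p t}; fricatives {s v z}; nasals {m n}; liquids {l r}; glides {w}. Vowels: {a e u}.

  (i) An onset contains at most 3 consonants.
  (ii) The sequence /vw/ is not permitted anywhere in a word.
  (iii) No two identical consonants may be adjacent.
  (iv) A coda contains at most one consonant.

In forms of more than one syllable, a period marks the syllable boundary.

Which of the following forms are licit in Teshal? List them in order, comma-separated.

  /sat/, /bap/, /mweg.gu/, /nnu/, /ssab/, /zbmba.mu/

/sat/ — σ1 onset /s/, coda /t/ ok → licit
/bap/ — σ1 onset /b/, coda /p/ ok → licit
/mweg.gu/ — violates constraint (iii): adjacent identical consonants /gg/ → illicit
/nnu/ — violates constraint (iii): adjacent identical consonants /nn/ → illicit
/ssab/ — violates constraint (iii): adjacent identical consonants /ss/ → illicit
/zbmba.mu/ — violates constraint (i): syllable 1 onset /zbmb/ has 4 consonants (> 3) → illicit

/sat/, /bap/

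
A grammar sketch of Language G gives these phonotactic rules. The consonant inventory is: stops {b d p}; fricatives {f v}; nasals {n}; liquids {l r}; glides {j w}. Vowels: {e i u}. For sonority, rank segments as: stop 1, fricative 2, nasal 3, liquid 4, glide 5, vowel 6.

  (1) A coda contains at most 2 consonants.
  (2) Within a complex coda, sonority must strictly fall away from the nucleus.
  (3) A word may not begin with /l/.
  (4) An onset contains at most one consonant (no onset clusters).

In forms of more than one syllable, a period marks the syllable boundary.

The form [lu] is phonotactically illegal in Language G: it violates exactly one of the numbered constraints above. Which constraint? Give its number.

[lu]: word begins with /l/.
This is a violation of constraint 3: "A word may not begin with /l/."
The remaining constraints (1, 2, 4) are satisfied.

3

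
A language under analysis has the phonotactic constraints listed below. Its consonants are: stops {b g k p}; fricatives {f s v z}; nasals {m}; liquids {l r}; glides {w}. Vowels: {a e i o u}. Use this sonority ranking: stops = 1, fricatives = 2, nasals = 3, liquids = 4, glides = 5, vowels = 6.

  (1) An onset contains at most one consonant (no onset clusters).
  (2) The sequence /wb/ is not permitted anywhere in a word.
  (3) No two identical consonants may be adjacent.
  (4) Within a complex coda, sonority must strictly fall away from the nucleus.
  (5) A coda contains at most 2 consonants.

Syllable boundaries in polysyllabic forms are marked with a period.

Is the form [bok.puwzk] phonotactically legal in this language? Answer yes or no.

[bok.puwzk] — violates constraint 5: syllable 2 coda /wzk/ has 3 consonants (> 2) → phonotactically illegal

no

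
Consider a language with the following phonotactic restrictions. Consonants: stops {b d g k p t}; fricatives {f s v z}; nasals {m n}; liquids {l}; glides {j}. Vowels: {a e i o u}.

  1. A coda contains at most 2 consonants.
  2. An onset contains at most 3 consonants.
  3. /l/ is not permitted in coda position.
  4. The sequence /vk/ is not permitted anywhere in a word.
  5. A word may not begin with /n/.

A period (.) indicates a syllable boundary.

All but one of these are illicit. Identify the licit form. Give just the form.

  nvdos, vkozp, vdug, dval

vdug

nvdos — violates constraint 5: word begins with /n/ → illicit
vkozp — violates constraint 4: contains banned sequence /vk/ → illicit
vdug — σ1 onset /vd/ (2C), coda /g/ ok → licit
dval — violates constraint 3: syllable 1 coda contains /l/ → illicit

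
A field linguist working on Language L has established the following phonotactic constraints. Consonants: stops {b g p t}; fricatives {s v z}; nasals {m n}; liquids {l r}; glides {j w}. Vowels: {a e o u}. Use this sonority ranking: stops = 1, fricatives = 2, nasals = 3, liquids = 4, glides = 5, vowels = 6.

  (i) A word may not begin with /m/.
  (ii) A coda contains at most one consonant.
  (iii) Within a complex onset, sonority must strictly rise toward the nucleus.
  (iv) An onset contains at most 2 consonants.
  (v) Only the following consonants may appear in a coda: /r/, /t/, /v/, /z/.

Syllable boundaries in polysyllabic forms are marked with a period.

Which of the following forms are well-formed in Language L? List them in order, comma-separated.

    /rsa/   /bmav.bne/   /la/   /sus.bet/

/bmav.bne/, /la/

/rsa/ — violates constraint (iii): syllable 1 onset /rs/: /r/ (liquid, 4) → /s/ (fricative, 2) does not rise → ill-formed
/bmav.bne/ — σ1 onset /bm/ (1→3 rises), coda /v/ ok; σ2 onset /bn/ (1→3 rises), coda /∅/ ok → well-formed
/la/ — σ1 onset /l/, coda /∅/ ok → well-formed
/sus.bet/ — violates constraint (v): syllable 1 coda contains /s/, which is not a licensed coda consonant → ill-formed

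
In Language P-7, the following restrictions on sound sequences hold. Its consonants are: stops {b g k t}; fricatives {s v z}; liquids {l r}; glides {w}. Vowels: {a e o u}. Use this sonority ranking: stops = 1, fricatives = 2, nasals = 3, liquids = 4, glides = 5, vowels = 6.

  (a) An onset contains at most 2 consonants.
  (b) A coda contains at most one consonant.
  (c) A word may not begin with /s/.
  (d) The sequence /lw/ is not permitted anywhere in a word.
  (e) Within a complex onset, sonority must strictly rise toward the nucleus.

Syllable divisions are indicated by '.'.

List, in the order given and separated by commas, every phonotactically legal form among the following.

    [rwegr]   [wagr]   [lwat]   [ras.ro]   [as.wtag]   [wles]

[ras.ro]

[rwegr] — violates constraint (b): syllable 1 coda /gr/ has 2 consonants (> 1) → phonotactically illegal
[wagr] — violates constraint (b): syllable 1 coda /gr/ has 2 consonants (> 1) → phonotactically illegal
[lwat] — violates constraint (d): contains banned sequence /lw/ → phonotactically illegal
[ras.ro] — σ1 onset /r/, coda /s/ ok; σ2 onset /r/, coda /∅/ ok → phonotactically legal
[as.wtag] — violates constraint (e): syllable 2 onset /wt/: /w/ (glide, 5) → /t/ (stop, 1) does not rise → phonotactically illegal
[wles] — violates constraint (e): syllable 1 onset /wl/: /w/ (glide, 5) → /l/ (liquid, 4) does not rise → phonotactically illegal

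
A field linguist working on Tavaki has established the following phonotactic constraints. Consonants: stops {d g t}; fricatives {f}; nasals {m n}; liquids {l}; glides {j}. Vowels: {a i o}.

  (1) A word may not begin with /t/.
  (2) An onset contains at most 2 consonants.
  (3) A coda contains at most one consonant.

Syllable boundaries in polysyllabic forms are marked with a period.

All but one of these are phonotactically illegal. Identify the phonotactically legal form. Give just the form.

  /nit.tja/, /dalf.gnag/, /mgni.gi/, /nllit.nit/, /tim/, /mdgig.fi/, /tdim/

/nit.tja/ — σ1 onset /n/, coda /t/ ok; σ2 onset /tj/ (2C), coda /∅/ ok → phonotactically legal
/dalf.gnag/ — violates constraint 3: syllable 1 coda /lf/ has 2 consonants (> 1) → phonotactically illegal
/mgni.gi/ — violates constraint 2: syllable 1 onset /mgn/ has 3 consonants (> 2) → phonotactically illegal
/nllit.nit/ — violates constraint 2: syllable 1 onset /nll/ has 3 consonants (> 2) → phonotactically illegal
/tim/ — violates constraint 1: word begins with /t/ → phonotactically illegal
/mdgig.fi/ — violates constraint 2: syllable 1 onset /mdg/ has 3 consonants (> 2) → phonotactically illegal
/tdim/ — violates constraint 1: word begins with /t/ → phonotactically illegal

/nit.tja/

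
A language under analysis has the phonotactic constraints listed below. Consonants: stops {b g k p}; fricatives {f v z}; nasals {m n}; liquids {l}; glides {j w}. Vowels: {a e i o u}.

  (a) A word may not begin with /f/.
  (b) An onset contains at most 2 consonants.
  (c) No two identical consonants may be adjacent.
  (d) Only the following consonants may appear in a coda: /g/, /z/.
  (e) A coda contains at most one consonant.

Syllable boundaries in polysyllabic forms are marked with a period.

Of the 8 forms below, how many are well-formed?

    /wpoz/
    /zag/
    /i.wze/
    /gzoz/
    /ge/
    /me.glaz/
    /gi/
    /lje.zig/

/wpoz/ — σ1 onset /wp/ (2C), coda /z/ ok → well-formed
/zag/ — σ1 onset /z/, coda /g/ ok → well-formed
/i.wze/ — σ1 onset /∅/, coda /∅/ ok; σ2 onset /wz/ (2C), coda /∅/ ok → well-formed
/gzoz/ — σ1 onset /gz/ (2C), coda /z/ ok → well-formed
/ge/ — σ1 onset /g/, coda /∅/ ok → well-formed
/me.glaz/ — σ1 onset /m/, coda /∅/ ok; σ2 onset /gl/ (2C), coda /z/ ok → well-formed
/gi/ — σ1 onset /g/, coda /∅/ ok → well-formed
/lje.zig/ — σ1 onset /lj/ (2C), coda /∅/ ok; σ2 onset /z/, coda /g/ ok → well-formed
Well-formed: /wpoz/, /zag/, /i.wze/, /gzoz/, /ge/, /me.glaz/, /gi/, /lje.zig/ → 8.

8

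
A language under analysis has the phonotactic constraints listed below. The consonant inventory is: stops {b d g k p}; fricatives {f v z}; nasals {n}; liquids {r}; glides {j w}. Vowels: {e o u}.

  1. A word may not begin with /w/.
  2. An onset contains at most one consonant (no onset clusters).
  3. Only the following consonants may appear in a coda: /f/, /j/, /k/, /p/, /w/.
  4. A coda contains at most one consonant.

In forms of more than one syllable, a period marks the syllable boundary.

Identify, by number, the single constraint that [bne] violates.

2

[bne]: syllable 1 onset /bn/ has 2 consonants (> 1).
This is a violation of constraint 2: "An onset contains at most one consonant (no onset clusters)."
The remaining constraints (1, 3, 4) are satisfied.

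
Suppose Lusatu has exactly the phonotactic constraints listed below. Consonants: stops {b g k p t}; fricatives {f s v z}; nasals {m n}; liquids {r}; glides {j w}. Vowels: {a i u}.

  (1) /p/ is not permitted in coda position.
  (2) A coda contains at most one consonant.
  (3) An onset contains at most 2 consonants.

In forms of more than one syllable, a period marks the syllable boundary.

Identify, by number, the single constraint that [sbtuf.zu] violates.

3

[sbtuf.zu]: syllable 1 onset /sbt/ has 3 consonants (> 2).
This is a violation of constraint 3: "An onset contains at most 2 consonants."
The remaining constraints (1, 2) are satisfied.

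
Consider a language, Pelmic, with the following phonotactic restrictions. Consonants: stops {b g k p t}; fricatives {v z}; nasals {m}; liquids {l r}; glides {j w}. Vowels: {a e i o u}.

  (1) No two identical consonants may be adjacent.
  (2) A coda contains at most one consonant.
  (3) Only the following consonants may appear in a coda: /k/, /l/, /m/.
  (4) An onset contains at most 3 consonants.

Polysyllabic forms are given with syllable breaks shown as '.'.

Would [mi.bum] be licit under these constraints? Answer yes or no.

yes

[mi.bum] — σ1 onset /m/, coda /∅/ ok; σ2 onset /b/, coda /m/ ok → licit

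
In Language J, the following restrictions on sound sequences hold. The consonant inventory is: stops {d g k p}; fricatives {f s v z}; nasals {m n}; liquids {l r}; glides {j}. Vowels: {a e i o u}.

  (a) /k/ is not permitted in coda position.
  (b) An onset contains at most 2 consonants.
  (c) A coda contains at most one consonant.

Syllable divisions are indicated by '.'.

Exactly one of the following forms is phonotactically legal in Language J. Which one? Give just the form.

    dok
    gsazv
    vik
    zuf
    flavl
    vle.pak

zuf

dok — violates constraint (a): syllable 1 coda contains /k/ → phonotactically illegal
gsazv — violates constraint (c): syllable 1 coda /zv/ has 2 consonants (> 1) → phonotactically illegal
vik — violates constraint (a): syllable 1 coda contains /k/ → phonotactically illegal
zuf — σ1 onset /z/, coda /f/ ok → phonotactically legal
flavl — violates constraint (c): syllable 1 coda /vl/ has 2 consonants (> 1) → phonotactically illegal
vle.pak — violates constraint (a): syllable 2 coda contains /k/ → phonotactically illegal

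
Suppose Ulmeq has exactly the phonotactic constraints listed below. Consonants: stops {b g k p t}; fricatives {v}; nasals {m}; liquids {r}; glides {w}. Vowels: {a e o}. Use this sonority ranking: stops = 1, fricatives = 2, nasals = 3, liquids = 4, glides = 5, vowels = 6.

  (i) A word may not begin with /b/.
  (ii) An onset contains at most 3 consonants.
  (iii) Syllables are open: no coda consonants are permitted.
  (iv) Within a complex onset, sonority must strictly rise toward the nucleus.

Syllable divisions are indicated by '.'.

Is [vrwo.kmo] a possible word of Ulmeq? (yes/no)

[vrwo.kmo] — σ1 onset /vrw/ (2→4→5 rises), coda /∅/ ok; σ2 onset /km/ (1→3 rises), coda /∅/ ok → well-formed

yes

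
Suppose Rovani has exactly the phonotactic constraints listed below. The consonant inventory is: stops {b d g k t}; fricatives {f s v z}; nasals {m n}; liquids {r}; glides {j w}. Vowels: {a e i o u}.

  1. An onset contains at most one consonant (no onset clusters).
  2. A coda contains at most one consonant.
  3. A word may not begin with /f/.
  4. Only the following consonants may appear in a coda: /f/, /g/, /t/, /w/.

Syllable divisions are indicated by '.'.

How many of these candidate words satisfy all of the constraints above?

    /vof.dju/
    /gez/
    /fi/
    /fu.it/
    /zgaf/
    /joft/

0

/vof.dju/ — violates constraint 1: syllable 2 onset /dj/ has 2 consonants (> 1) → illicit
/gez/ — violates constraint 4: syllable 1 coda contains /z/, which is not a licensed coda consonant → illicit
/fi/ — violates constraint 3: word begins with /f/ → illicit
/fu.it/ — violates constraint 3: word begins with /f/ → illicit
/zgaf/ — violates constraint 1: syllable 1 onset /zg/ has 2 consonants (> 1) → illicit
/joft/ — violates constraint 2: syllable 1 coda /ft/ has 2 consonants (> 1) → illicit
No form is licit → 0.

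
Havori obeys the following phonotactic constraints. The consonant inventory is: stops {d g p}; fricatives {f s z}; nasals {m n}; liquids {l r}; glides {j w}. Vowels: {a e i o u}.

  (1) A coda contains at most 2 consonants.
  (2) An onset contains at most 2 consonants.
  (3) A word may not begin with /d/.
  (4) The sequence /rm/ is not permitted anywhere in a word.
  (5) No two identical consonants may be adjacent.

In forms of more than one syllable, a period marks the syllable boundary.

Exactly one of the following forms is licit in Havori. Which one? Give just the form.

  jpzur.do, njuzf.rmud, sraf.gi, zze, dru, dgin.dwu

sraf.gi

jpzur.do — violates constraint 2: syllable 1 onset /jpz/ has 3 consonants (> 2) → illicit
njuzf.rmud — violates constraint 4: contains banned sequence /rm/ → illicit
sraf.gi — σ1 onset /sr/ (2C), coda /f/ ok; σ2 onset /g/, coda /∅/ ok → licit
zze — violates constraint 5: adjacent identical consonants /zz/ → illicit
dru — violates constraint 3: word begins with /d/ → illicit
dgin.dwu — violates constraint 3: word begins with /d/ → illicit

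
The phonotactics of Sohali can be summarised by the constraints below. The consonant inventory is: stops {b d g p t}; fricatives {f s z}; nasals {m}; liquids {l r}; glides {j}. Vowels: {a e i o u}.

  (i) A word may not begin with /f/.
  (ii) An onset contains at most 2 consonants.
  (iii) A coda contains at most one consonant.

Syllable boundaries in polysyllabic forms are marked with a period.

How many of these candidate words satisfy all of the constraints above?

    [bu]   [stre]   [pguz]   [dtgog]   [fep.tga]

2

[bu] — σ1 onset /b/, coda /∅/ ok → licit
[stre] — violates constraint (ii): syllable 1 onset /str/ has 3 consonants (> 2) → illicit
[pguz] — σ1 onset /pg/ (2C), coda /z/ ok → licit
[dtgog] — violates constraint (ii): syllable 1 onset /dtg/ has 3 consonants (> 2) → illicit
[fep.tga] — violates constraint (i): word begins with /f/ → illicit
Licit: [bu], [pguz] → 2.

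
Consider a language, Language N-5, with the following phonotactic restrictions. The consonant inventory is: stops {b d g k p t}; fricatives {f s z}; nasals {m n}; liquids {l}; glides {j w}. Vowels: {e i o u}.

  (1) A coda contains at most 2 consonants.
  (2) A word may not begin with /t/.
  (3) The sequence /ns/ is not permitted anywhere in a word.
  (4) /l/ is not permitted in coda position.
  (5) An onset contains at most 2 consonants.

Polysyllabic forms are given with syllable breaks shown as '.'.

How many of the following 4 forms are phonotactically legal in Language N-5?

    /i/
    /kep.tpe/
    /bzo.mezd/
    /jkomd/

/i/ — σ1 onset /∅/, coda /∅/ ok → phonotactically legal
/kep.tpe/ — σ1 onset /k/, coda /p/ ok; σ2 onset /tp/ (2C), coda /∅/ ok → phonotactically legal
/bzo.mezd/ — σ1 onset /bz/ (2C), coda /∅/ ok; σ2 onset /m/, coda /zd/ (2C) ok → phonotactically legal
/jkomd/ — σ1 onset /jk/ (2C), coda /md/ (2C) ok → phonotactically legal
Phonotactically legal: /i/, /kep.tpe/, /bzo.mezd/, /jkomd/ → 4.

4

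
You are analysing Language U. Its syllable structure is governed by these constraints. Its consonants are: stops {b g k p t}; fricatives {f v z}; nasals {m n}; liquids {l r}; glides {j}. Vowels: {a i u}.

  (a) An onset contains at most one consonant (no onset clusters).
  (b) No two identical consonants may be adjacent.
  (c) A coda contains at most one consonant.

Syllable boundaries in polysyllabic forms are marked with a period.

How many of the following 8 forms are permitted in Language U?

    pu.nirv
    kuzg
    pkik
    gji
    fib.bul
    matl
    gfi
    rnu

pu.nirv — violates constraint (c): syllable 2 coda /rv/ has 2 consonants (> 1) → not permitted
kuzg — violates constraint (c): syllable 1 coda /zg/ has 2 consonants (> 1) → not permitted
pkik — violates constraint (a): syllable 1 onset /pk/ has 2 consonants (> 1) → not permitted
gji — violates constraint (a): syllable 1 onset /gj/ has 2 consonants (> 1) → not permitted
fib.bul — violates constraint (b): adjacent identical consonants /bb/ → not permitted
matl — violates constraint (c): syllable 1 coda /tl/ has 2 consonants (> 1) → not permitted
gfi — violates constraint (a): syllable 1 onset /gf/ has 2 consonants (> 1) → not permitted
rnu — violates constraint (a): syllable 1 onset /rn/ has 2 consonants (> 1) → not permitted
No form is permitted → 0.

0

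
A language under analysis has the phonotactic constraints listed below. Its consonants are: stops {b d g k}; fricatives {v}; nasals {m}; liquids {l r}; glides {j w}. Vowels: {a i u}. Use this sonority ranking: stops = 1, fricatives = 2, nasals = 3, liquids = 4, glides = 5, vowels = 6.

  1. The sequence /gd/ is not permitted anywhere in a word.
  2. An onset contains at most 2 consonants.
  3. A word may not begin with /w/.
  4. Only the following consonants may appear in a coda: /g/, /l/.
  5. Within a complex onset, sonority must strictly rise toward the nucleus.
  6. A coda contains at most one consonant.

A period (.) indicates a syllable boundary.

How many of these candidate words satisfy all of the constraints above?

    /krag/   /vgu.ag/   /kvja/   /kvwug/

/krag/ — σ1 onset /kr/ (1→4 rises), coda /g/ ok → phonotactically legal
/vgu.ag/ — violates constraint 5: syllable 1 onset /vg/: /v/ (fricative, 2) → /g/ (stop, 1) does not rise → phonotactically illegal
/kvja/ — violates constraint 2: syllable 1 onset /kvj/ has 3 consonants (> 2) → phonotactically illegal
/kvwug/ — violates constraint 2: syllable 1 onset /kvw/ has 3 consonants (> 2) → phonotactically illegal
Phonotactically legal: /krag/ → 1.

1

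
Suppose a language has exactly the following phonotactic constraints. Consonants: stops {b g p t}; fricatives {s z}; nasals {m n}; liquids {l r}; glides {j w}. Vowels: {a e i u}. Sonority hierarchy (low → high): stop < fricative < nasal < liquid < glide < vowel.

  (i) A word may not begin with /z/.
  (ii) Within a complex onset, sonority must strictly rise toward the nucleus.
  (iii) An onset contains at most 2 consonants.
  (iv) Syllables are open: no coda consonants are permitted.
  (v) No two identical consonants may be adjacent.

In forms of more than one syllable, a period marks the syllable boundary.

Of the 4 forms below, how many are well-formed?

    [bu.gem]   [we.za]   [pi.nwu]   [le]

3

[bu.gem] — violates constraint (iv): syllable 2 coda /m/ has 1 consonant (> 0) → ill-formed
[we.za] — σ1 onset /w/, coda /∅/ ok; σ2 onset /z/, coda /∅/ ok → well-formed
[pi.nwu] — σ1 onset /p/, coda /∅/ ok; σ2 onset /nw/ (3→5 rises), coda /∅/ ok → well-formed
[le] — σ1 onset /l/, coda /∅/ ok → well-formed
Well-formed: [we.za], [pi.nwu], [le] → 3.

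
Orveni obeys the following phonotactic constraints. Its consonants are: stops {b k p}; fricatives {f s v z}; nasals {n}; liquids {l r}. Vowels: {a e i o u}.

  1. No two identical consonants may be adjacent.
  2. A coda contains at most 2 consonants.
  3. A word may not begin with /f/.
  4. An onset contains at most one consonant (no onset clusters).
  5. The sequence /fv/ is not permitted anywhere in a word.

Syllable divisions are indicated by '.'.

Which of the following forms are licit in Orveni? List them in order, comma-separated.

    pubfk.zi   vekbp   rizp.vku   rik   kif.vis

pubfk.zi — violates constraint 2: syllable 1 coda /bfk/ has 3 consonants (> 2) → illicit
vekbp — violates constraint 2: syllable 1 coda /kbp/ has 3 consonants (> 2) → illicit
rizp.vku — violates constraint 4: syllable 2 onset /vk/ has 2 consonants (> 1) → illicit
rik — σ1 onset /r/, coda /k/ ok → licit
kif.vis — violates constraint 5: contains banned sequence /fv/ → illicit

rik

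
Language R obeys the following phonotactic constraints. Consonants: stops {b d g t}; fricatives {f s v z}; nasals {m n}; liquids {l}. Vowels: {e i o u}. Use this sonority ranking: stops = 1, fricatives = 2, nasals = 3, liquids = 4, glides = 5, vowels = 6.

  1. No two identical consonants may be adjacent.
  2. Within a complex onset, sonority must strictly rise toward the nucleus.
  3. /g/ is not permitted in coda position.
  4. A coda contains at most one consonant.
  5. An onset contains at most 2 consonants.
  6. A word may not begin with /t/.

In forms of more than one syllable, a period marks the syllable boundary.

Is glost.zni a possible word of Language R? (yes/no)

glost.zni — violates constraint 4: syllable 1 coda /st/ has 2 consonants (> 1) → not permitted

no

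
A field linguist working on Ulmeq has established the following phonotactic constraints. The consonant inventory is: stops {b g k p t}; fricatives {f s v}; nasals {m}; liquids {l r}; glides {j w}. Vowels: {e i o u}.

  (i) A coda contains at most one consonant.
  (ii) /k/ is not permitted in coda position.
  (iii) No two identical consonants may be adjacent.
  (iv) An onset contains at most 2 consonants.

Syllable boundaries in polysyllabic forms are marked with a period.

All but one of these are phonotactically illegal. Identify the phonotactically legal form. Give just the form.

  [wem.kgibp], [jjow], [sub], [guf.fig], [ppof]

[wem.kgibp] — violates constraint (i): syllable 2 coda /bp/ has 2 consonants (> 1) → phonotactically illegal
[jjow] — violates constraint (iii): adjacent identical consonants /jj/ → phonotactically illegal
[sub] — σ1 onset /s/, coda /b/ ok → phonotactically legal
[guf.fig] — violates constraint (iii): adjacent identical consonants /ff/ → phonotactically illegal
[ppof] — violates constraint (iii): adjacent identical consonants /pp/ → phonotactically illegal

[sub]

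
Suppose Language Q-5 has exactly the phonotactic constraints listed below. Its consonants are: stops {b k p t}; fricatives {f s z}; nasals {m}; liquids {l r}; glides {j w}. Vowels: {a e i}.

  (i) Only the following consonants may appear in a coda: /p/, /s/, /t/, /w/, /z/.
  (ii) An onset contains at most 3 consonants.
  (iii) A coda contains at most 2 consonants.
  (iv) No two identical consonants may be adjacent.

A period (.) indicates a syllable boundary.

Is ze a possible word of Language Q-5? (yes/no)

yes

ze — σ1 onset /z/, coda /∅/ ok → phonotactically legal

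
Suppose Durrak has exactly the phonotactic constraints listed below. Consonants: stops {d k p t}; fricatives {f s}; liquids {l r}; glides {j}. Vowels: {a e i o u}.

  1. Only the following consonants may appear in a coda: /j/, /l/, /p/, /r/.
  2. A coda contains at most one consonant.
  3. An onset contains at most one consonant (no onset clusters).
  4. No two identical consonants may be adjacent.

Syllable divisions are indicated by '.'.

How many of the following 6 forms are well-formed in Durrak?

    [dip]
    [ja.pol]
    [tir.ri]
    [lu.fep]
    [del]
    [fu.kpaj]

[dip] — σ1 onset /d/, coda /p/ ok → well-formed
[ja.pol] — σ1 onset /j/, coda /∅/ ok; σ2 onset /p/, coda /l/ ok → well-formed
[tir.ri] — violates constraint 4: adjacent identical consonants /rr/ → ill-formed
[lu.fep] — σ1 onset /l/, coda /∅/ ok; σ2 onset /f/, coda /p/ ok → well-formed
[del] — σ1 onset /d/, coda /l/ ok → well-formed
[fu.kpaj] — violates constraint 3: syllable 2 onset /kp/ has 2 consonants (> 1) → ill-formed
Well-formed: [dip], [ja.pol], [lu.fep], [del] → 4.

4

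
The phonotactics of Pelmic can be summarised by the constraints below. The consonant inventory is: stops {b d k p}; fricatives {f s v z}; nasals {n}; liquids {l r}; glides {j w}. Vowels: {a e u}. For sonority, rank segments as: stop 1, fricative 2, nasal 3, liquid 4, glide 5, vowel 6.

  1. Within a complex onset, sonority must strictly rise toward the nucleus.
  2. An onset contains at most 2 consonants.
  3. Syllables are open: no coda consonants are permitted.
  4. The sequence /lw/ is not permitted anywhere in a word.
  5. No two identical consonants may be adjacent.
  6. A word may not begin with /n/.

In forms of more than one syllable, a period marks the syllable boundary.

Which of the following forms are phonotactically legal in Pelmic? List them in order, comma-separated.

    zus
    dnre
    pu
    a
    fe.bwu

pu, a, fe.bwu

zus — violates constraint 3: syllable 1 coda /s/ has 1 consonant (> 0) → phonotactically illegal
dnre — violates constraint 2: syllable 1 onset /dnr/ has 3 consonants (> 2) → phonotactically illegal
pu — σ1 onset /p/, coda /∅/ ok → phonotactically legal
a — σ1 onset /∅/, coda /∅/ ok → phonotactically legal
fe.bwu — σ1 onset /f/, coda /∅/ ok; σ2 onset /bw/ (1→5 rises), coda /∅/ ok → phonotactically legal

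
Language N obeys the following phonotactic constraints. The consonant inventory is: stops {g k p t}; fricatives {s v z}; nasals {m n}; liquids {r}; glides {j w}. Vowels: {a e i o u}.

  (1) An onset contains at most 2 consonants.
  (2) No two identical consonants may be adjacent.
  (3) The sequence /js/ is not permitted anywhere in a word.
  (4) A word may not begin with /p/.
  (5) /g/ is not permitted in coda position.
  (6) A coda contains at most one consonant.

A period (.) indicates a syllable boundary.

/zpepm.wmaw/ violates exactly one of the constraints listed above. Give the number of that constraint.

/zpepm.wmaw/: syllable 1 coda /pm/ has 2 consonants (> 1).
This is a violation of constraint 6: "A coda contains at most one consonant."
The remaining constraints (1, 2, 3, 4, 5) are satisfied.

6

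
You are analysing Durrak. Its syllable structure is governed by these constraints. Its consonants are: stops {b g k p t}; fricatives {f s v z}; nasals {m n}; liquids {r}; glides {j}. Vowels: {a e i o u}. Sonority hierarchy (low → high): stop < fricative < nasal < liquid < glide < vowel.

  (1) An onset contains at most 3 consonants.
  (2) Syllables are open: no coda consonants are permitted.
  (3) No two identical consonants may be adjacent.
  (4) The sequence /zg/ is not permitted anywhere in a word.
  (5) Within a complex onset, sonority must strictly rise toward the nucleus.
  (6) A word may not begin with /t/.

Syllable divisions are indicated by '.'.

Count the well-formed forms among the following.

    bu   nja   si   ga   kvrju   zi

5

bu — σ1 onset /b/, coda /∅/ ok → well-formed
nja — σ1 onset /nj/ (3→5 rises), coda /∅/ ok → well-formed
si — σ1 onset /s/, coda /∅/ ok → well-formed
ga — σ1 onset /g/, coda /∅/ ok → well-formed
kvrju — violates constraint 1: syllable 1 onset /kvrj/ has 4 consonants (> 3) → ill-formed
zi — σ1 onset /z/, coda /∅/ ok → well-formed
Well-formed: bu, nja, si, ga, zi → 5.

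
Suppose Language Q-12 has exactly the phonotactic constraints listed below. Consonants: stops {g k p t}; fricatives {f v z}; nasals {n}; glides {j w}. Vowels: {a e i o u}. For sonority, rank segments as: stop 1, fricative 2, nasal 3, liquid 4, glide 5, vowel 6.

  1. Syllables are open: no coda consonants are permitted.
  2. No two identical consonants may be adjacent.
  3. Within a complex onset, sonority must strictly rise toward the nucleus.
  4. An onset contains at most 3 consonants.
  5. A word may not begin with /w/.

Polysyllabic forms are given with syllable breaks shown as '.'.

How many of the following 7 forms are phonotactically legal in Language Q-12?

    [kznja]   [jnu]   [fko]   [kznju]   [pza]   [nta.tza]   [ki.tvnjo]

1

[kznja] — violates constraint 4: syllable 1 onset /kznj/ has 4 consonants (> 3) → phonotactically illegal
[jnu] — violates constraint 3: syllable 1 onset /jn/: /j/ (glide, 5) → /n/ (nasal, 3) does not rise → phonotactically illegal
[fko] — violates constraint 3: syllable 1 onset /fk/: /f/ (fricative, 2) → /k/ (stop, 1) does not rise → phonotactically illegal
[kznju] — violates constraint 4: syllable 1 onset /kznj/ has 4 consonants (> 3) → phonotactically illegal
[pza] — σ1 onset /pz/ (1→2 rises), coda /∅/ ok → phonotactically legal
[nta.tza] — violates constraint 3: syllable 1 onset /nt/: /n/ (nasal, 3) → /t/ (stop, 1) does not rise → phonotactically illegal
[ki.tvnjo] — violates constraint 4: syllable 2 onset /tvnj/ has 4 consonants (> 3) → phonotactically illegal
Phonotactically legal: [pza] → 1.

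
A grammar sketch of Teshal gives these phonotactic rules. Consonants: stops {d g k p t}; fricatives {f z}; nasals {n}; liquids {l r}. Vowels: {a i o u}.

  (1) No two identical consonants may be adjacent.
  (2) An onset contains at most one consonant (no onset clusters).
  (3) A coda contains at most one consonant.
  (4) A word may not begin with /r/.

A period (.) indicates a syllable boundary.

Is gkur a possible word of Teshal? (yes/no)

gkur — violates constraint 2: syllable 1 onset /gk/ has 2 consonants (> 1) → not permitted

no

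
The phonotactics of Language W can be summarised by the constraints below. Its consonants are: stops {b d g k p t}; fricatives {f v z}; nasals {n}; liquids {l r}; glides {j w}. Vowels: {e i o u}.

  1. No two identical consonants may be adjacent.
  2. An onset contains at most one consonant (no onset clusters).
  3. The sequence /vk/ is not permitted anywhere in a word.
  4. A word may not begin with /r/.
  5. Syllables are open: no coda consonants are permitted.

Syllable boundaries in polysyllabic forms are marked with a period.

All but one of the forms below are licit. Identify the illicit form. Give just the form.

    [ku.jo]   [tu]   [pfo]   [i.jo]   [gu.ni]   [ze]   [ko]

[pfo]

[ku.jo] — σ1 onset /k/, coda /∅/ ok; σ2 onset /j/, coda /∅/ ok → licit
[tu] — σ1 onset /t/, coda /∅/ ok → licit
[pfo] — violates constraint 2: syllable 1 onset /pf/ has 2 consonants (> 1) → illicit
[i.jo] — σ1 onset /∅/, coda /∅/ ok; σ2 onset /j/, coda /∅/ ok → licit
[gu.ni] — σ1 onset /g/, coda /∅/ ok; σ2 onset /n/, coda /∅/ ok → licit
[ze] — σ1 onset /z/, coda /∅/ ok → licit
[ko] — σ1 onset /k/, coda /∅/ ok → licit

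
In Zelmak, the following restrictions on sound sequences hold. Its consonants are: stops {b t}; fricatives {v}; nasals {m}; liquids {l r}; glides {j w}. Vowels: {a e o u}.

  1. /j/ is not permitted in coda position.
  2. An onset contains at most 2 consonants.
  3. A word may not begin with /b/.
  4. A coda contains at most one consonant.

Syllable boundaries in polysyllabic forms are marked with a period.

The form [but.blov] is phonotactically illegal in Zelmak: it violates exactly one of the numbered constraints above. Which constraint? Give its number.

[but.blov]: word begins with /b/.
This is a violation of constraint 3: "A word may not begin with /b/."
The remaining constraints (1, 2, 4) are satisfied.

3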